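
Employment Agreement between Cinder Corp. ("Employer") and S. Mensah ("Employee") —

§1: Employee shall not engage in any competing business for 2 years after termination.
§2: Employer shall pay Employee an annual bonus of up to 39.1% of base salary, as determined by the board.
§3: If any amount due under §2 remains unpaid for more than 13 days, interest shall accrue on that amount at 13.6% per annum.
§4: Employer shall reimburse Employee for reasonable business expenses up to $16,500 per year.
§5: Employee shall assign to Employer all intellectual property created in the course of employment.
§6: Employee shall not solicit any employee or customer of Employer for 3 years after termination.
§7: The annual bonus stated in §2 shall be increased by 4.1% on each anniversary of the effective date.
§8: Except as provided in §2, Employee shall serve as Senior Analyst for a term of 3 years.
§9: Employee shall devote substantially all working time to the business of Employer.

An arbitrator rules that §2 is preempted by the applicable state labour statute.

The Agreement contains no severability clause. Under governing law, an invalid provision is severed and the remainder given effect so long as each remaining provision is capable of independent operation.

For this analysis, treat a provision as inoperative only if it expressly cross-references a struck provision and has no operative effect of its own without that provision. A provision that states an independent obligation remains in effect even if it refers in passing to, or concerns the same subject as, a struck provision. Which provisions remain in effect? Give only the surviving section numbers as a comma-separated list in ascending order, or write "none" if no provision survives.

§2 is struck. The whole of §3 is the default interest on the annual bonus, defined by reference to §2, so §3 cannot stand once §2 is removed. §7 does nothing except set the escalation of the annual bonus by reference to §2; with §2 gone it has no independent effect and is inoperative. §8 mentions §2 but its own obligation stands independently of §2, so §8 is not affected. Under the stated default rule, only provisions that cannot operate independently fall away; the rest are enforced. That leaves §1, §4, §5, §6, §8, and §9 in effect.

1, 4, 5, 6, 8, 9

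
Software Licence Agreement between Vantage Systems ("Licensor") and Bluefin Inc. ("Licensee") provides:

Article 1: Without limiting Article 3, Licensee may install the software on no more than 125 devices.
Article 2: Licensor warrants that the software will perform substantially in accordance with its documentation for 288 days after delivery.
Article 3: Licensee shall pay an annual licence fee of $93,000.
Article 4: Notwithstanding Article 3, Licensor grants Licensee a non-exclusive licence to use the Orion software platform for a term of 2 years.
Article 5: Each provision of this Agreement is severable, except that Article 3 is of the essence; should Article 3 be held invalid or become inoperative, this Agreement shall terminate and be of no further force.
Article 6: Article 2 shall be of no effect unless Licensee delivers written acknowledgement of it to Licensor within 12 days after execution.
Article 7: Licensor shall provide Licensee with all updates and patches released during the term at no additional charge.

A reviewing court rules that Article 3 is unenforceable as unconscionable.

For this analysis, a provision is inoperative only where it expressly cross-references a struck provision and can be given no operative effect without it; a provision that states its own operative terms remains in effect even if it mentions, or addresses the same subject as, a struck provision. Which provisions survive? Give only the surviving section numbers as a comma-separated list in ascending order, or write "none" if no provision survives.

Article 3 is struck. No other provision's operative terms depend on Article 3. Article 5 makes Article 3 an essential term, and Article 3 is the provision held invalid; under Article 5, the entire Agreement is therefore void. No provision of the Agreement survives.

none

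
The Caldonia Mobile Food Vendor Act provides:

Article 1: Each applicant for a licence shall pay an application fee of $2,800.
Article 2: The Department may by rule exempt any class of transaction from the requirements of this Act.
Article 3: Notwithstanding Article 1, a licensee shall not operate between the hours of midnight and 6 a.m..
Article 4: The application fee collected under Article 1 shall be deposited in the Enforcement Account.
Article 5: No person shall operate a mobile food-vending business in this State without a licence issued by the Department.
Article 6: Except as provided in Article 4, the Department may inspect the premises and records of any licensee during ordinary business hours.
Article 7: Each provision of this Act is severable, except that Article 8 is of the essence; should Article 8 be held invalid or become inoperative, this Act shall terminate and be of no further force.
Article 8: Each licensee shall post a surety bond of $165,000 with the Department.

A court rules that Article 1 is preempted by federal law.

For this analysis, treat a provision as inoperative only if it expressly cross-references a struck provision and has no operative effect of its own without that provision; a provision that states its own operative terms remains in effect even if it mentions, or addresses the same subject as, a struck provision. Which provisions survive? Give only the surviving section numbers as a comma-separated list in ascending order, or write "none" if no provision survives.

Article 1 is struck. Article 4 does nothing except set the disposition of the application fee by reference to Article 1; with Article 1 gone it has no independent effect and is inoperative. Although Article 6 refers to Article 4, its operative terms do not depend on Article 4, so it remains in effect. Article 3 mentions Article 1 but its own obligation stands independently of Article 1, so Article 3 is not affected. Article 7 makes Article 8 an essential term, but Article 8 is unaffected, so the severability proviso in Article 7 preserves the remaining provisions. That leaves Article 2, Article 3, Article 5, Article 6, Article 7, and Article 8 in effect.

2, 3, 5, 6, 7, 8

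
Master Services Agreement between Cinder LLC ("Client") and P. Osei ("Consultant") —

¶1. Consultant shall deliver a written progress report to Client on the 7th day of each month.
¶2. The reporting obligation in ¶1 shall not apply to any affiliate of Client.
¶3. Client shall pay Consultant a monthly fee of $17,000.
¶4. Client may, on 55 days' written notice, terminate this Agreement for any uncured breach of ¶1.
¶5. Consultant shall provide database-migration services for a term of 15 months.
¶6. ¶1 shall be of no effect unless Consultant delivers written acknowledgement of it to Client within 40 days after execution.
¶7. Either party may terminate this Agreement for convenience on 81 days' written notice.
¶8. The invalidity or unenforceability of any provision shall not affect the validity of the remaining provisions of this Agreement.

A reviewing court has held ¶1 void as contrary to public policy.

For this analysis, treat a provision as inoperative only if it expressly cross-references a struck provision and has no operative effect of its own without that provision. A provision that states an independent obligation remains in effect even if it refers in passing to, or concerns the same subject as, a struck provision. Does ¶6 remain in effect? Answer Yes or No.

No

¶1 is struck. ¶2 does nothing except set the carve-out from the reporting obligation by reference to ¶1; with ¶1 gone it has no independent effect and is inoperative. ¶4 operates only by reference to ¶1, so it falls with ¶1. ¶6 operates only by reference to ¶1, so it falls with ¶1. Under the severability clause in ¶8, the remaining provisions continue in force. The provisions still in force are ¶3, ¶5, ¶7, and ¶8. ¶6 is among the inoperative provisions, so the answer is no.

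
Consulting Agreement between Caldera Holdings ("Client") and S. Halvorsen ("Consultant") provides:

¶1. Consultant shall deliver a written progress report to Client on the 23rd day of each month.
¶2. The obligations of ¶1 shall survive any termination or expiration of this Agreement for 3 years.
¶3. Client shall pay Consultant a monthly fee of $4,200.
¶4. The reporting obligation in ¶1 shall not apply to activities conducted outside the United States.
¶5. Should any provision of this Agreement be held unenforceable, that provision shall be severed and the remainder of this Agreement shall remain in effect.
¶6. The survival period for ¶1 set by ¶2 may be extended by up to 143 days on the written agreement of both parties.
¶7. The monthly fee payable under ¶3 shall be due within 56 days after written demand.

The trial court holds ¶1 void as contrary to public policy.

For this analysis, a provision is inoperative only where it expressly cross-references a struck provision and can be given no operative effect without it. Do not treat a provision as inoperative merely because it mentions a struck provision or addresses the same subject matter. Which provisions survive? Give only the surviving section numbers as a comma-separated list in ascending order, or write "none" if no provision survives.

3, 5, 7

¶1 is struck. The only function of ¶2 is the survival period for ¶1, so it cannot stand once ¶1 is removed. ¶4 has no operative effect of its own apart from ¶1 and is therefore inoperative. ¶6 operates only by reference to ¶2, so it falls with ¶2. ¶5 is a severability clause and preserves every provision that can still be given independent effect. ¶3, ¶5, and ¶7 remain in effect.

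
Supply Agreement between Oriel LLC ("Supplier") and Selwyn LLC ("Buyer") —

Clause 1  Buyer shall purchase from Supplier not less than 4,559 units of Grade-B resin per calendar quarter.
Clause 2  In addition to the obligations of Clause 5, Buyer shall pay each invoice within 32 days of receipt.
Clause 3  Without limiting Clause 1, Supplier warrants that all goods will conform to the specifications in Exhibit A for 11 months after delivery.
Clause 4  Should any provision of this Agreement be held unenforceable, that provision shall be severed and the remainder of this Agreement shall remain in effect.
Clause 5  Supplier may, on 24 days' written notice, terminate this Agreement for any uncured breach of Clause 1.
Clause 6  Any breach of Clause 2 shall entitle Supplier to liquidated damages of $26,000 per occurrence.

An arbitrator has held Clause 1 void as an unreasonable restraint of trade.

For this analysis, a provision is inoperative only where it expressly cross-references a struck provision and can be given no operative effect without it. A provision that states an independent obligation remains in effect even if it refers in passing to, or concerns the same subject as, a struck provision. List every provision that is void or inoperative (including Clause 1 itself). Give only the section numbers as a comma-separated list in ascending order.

Clause 1 is struck. Clause 5 has no operative effect of its own apart from Clause 1 and is therefore inoperative. Clause 3 mentions Clause 1 but its own obligation stands independently of Clause 1, so Clause 3 is not affected. Although Clause 2 refers to Clause 5, its operative terms do not depend on Clause 5, so it remains in effect. Clause 4 is a severability clause and preserves every provision that can still be given independent effect. Clause 2, Clause 3, Clause 4, and Clause 6 remain in effect.

1, 5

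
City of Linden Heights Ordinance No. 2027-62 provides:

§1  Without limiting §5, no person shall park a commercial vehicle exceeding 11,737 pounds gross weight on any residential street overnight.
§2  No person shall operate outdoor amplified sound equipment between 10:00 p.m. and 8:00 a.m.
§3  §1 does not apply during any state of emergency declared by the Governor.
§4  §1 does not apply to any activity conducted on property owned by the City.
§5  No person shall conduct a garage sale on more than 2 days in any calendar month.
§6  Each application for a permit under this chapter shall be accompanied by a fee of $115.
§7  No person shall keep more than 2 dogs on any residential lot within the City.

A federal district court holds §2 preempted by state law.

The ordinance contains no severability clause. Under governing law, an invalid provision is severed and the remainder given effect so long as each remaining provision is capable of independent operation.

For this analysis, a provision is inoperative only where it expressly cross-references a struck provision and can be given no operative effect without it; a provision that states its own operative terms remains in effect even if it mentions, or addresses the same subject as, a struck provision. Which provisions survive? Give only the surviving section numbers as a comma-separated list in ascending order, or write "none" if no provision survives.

§2 is struck. No other provision's operative terms depend on §2. With no severability clause, the stated default rule severs what cannot stand and enforces each remaining provision that can operate on its own. §1, §3, §4, §5, §6, and §7 remain in effect.

1, 3, 4, 5, 6, 7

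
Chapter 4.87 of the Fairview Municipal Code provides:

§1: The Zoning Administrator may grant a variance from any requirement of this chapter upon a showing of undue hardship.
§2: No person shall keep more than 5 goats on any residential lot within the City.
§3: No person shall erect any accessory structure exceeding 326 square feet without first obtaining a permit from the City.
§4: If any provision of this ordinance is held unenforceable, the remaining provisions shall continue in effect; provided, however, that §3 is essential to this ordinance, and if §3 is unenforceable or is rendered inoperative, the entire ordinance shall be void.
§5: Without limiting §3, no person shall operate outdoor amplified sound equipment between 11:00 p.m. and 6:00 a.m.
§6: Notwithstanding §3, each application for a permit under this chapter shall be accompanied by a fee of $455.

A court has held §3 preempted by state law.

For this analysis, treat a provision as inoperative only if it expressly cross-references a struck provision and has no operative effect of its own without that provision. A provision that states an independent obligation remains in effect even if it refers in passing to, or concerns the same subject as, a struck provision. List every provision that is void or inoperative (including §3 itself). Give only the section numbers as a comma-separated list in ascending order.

1, 2, 3, 4, 5, 6

§3 is struck. Nothing else in the ordinance is defined by reference to §3. §4 makes §3 an essential term, and §3 is the provision held invalid; under §4, the entire ordinance is therefore void. No provision of the ordinance survives.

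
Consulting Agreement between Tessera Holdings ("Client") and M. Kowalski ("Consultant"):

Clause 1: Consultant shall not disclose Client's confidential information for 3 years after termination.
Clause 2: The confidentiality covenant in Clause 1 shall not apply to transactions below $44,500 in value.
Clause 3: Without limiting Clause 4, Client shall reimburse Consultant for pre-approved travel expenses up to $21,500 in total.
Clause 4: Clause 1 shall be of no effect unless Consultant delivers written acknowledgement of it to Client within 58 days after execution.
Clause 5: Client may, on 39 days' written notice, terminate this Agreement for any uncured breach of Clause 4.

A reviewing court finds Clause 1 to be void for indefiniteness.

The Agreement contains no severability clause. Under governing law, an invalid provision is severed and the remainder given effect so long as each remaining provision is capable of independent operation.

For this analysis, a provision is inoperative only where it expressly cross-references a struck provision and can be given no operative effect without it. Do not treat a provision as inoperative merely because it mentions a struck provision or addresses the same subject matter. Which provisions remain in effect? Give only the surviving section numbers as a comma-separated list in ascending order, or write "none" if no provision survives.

Clause 1 is struck. Clause 2 has no operative effect of its own apart from Clause 1 and is therefore inoperative. Clause 4 operates only by reference to Clause 1, so it falls with Clause 1. Clause 5 has no operative effect of its own apart from Clause 4 and is therefore inoperative. Although Clause 3 refers to Clause 4, its operative terms do not depend on Clause 4, so it remains in effect. Under the stated default rule, only provisions that cannot operate independently fall away; the rest are enforced. Only Clause 3 remains in effect.

3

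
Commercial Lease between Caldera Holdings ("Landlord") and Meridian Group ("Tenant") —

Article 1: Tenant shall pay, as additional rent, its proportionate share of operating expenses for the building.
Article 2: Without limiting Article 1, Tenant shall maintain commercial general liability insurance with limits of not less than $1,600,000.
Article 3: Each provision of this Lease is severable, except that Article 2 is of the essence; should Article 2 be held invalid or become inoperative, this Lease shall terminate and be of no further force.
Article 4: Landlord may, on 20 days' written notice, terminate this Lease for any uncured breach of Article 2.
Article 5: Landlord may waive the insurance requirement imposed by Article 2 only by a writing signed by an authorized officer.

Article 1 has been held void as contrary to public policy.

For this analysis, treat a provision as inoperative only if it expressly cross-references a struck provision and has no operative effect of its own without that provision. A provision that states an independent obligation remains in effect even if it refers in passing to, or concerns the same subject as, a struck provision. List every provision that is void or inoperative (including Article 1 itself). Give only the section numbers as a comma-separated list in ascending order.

1

Article 1 is struck. Although Article 2 refers to Article 1, its operative terms do not depend on Article 1, so it remains in effect. No other provision's operative terms depend on Article 1. Article 3 makes Article 2 an essential term, but Article 2 is unaffected, so the severability proviso in Article 3 preserves the remaining provisions. That leaves Article 2, Article 3, Article 4, and Article 5 in effect.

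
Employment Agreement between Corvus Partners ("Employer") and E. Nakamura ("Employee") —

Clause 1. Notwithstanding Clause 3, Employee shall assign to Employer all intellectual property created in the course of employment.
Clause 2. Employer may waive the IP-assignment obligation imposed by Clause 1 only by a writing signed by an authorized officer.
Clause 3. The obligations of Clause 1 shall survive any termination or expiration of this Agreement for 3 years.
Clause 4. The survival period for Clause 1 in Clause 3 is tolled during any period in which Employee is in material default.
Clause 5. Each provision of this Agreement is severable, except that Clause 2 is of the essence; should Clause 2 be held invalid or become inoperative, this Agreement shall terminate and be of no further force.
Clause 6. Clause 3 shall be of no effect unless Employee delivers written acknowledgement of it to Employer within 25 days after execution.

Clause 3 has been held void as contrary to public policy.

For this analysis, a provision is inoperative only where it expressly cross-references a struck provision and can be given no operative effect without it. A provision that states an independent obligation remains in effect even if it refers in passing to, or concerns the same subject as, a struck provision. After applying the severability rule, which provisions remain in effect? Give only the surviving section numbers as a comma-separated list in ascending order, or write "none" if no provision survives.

1, 2, 5

Clause 3 is struck. Clause 4 has no operative effect of its own apart from Clause 3 and is therefore inoperative. The only function of Clause 6 is the acknowledgement condition for Clause 3, so it cannot stand once Clause 3 is removed. Clause 1 mentions Clause 3 but its own obligation stands independently of Clause 3, so Clause 1 is not affected. Clause 5 makes Clause 2 an essential term, but Clause 2 is unaffected, so the severability proviso in Clause 5 preserves the remaining provisions. That leaves Clause 1, Clause 2, and Clause 5 in effect.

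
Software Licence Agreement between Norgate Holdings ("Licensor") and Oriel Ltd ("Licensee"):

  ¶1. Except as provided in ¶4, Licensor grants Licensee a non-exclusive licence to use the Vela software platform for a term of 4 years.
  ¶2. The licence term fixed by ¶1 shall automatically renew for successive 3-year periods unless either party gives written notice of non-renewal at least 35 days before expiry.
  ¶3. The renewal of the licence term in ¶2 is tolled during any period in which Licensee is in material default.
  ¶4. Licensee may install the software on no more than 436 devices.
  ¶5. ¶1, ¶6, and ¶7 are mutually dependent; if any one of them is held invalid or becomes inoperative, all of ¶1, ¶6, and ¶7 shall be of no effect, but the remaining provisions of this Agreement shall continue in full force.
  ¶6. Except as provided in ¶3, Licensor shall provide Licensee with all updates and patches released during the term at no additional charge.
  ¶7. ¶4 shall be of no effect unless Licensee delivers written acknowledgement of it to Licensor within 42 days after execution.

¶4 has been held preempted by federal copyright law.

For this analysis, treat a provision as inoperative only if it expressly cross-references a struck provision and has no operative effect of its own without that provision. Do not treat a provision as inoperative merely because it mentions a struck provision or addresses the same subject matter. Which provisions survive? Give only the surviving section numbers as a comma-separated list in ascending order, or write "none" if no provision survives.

5

¶4 is struck. ¶7 operates only by reference to ¶4, so it falls with ¶4. ¶5 declares ¶1, ¶6, and ¶7 mutually dependent; since one of them has fallen, all of them are of no effect. That brings down ¶1 and ¶6 as well. ¶2 and ¶3 in turn depend solely on a provision now struck and likewise fall. The remainder continues in force under ¶5. Only ¶5 remains in effect.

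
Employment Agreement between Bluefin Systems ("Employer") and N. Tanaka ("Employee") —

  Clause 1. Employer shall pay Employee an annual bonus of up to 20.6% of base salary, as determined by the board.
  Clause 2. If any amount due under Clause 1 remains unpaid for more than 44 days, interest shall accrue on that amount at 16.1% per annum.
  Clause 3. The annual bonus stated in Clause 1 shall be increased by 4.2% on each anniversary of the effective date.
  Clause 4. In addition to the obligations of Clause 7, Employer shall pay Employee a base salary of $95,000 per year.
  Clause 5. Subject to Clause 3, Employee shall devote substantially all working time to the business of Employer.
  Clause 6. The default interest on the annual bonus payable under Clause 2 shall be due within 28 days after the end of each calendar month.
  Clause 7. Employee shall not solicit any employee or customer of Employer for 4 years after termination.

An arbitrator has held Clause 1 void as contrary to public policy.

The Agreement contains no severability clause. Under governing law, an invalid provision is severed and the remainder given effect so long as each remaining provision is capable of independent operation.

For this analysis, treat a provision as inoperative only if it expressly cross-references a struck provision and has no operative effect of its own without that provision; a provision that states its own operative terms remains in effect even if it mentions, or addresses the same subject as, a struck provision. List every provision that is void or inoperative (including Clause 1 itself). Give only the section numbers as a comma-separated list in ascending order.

Clause 1 is struck. Clause 2 does nothing except set the default interest on the annual bonus by reference to Clause 1; with Clause 1 gone it has no independent effect and is inoperative. Clause 3 has no operative effect of its own apart from Clause 1 and is therefore inoperative. Clause 6 operates only by reference to Clause 2, so it falls with Clause 2. Clause 5 mentions Clause 3 but its own obligation stands independently of Clause 3, so Clause 5 is not affected. With no severability clause, the stated default rule severs what cannot stand and enforces each remaining provision that can operate on its own. That leaves Clause 4, Clause 5, and Clause 7 in effect.

1, 2, 3, 6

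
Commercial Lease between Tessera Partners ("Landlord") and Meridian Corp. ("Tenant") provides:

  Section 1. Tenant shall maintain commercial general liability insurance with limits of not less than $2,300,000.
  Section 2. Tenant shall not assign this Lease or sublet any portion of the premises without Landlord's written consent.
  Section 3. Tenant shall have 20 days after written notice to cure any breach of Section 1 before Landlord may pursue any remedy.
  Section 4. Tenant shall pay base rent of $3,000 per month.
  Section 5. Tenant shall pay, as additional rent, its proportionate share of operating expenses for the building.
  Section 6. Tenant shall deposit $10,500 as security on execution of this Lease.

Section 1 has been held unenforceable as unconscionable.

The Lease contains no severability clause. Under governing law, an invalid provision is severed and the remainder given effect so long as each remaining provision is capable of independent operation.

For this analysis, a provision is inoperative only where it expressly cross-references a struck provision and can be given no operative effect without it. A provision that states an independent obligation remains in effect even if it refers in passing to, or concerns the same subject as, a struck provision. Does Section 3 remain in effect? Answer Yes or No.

Section 1 is struck. Section 3 merely fixes the cure period for breach of Section 1; with Section 1 gone it has nothing to operate on and falls away. Under the stated default rule, only provisions that cannot operate independently fall away; the rest are enforced. That leaves Section 2, Section 4, Section 5, and Section 6 in effect. Section 3 is among the inoperative provisions, so the answer is no.

No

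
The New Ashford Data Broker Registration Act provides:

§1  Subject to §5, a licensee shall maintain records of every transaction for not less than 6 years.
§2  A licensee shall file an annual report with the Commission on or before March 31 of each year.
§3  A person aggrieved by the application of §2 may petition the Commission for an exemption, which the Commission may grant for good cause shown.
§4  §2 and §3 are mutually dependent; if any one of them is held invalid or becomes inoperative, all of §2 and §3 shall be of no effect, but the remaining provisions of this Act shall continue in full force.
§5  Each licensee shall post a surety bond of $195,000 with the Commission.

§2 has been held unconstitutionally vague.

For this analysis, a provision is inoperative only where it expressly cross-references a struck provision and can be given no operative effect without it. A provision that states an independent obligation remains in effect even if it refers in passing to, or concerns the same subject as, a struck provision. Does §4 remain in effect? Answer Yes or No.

§2 is struck. The only function of §3 is the exemption procedure for §2, so it cannot stand once §2 is removed. §4 declares §2 and §3 mutually dependent; since one of them has fallen, all of them are of no effect. The remainder continues in force under §4. The provisions still in force are §1, §4, and §5. §4 is among the surviving provisions, so the answer is yes.

Yes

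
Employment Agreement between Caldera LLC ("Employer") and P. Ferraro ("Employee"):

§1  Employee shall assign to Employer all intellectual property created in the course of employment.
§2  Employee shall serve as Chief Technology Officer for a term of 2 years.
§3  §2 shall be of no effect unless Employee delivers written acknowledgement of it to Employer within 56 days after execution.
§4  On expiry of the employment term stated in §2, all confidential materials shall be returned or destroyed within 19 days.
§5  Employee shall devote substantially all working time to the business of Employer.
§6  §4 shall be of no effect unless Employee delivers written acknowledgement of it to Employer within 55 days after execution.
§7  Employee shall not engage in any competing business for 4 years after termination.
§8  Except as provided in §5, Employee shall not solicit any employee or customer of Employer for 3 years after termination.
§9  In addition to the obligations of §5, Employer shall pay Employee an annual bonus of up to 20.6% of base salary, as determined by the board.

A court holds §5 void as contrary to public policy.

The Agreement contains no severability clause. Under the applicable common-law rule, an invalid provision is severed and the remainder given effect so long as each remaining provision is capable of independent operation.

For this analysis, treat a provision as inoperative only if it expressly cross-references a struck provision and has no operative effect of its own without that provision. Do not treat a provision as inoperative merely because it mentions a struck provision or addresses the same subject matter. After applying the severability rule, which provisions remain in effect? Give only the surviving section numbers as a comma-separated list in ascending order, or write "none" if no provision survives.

1, 2, 3, 4, 6, 7, 8, 9

§5 is struck. §8 mentions §5 but its own obligation stands independently of §5, so §8 is not affected. Although §9 refers to §5, its operative terms do not depend on §5, so it remains in effect. No other provision's operative terms depend on §5. Under the stated default rule, only provisions that cannot operate independently fall away; the rest are enforced. That leaves §1, §2, §3, §4, §6, §7, §8, and §9 in effect.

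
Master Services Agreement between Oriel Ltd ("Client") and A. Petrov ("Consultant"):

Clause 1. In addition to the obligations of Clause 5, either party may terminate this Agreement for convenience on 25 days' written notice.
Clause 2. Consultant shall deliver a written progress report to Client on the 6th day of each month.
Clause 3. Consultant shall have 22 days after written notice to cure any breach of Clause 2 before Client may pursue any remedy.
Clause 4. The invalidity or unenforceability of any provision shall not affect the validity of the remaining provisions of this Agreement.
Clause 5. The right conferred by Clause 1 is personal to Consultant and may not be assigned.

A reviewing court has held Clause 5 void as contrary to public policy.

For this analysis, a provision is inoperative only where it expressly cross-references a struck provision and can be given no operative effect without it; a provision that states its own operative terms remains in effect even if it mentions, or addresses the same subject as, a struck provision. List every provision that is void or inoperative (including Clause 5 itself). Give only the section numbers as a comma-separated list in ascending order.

5

Clause 5 is struck. Although Clause 1 refers to Clause 5, its operative terms do not depend on Clause 5, so it remains in effect. No other provision's operative terms depend on Clause 5. Under the severability clause in Clause 4, the remaining provisions continue in force. That leaves Clause 1, Clause 2, Clause 3, and Clause 4 in effect.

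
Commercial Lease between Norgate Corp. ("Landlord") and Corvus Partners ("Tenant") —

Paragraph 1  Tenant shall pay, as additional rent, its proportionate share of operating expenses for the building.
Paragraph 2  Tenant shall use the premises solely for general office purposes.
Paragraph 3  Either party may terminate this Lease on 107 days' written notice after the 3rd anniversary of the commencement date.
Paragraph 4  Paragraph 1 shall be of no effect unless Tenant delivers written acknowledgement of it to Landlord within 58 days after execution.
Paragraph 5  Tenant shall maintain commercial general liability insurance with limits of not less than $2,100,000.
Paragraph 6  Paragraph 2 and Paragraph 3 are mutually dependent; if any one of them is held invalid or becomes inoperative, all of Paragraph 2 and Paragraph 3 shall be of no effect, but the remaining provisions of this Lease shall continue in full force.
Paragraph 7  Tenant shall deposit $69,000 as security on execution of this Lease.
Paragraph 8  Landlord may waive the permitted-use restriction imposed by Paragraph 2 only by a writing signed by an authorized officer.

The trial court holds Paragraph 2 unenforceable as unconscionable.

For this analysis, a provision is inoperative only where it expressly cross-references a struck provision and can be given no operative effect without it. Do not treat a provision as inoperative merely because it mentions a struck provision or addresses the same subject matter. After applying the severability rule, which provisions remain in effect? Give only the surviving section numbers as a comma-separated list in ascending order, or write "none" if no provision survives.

1, 4, 5, 6, 7

Paragraph 2 is struck. The only function of Paragraph 8 is the waiver condition for Paragraph 2, so it cannot stand once Paragraph 2 is removed. Paragraph 6 declares Paragraph 2 and Paragraph 3 mutually dependent; since one of them has fallen, all of them are of no effect. That brings down Paragraph 3 as well. The remainder continues in force under Paragraph 6. Paragraph 1, Paragraph 4, Paragraph 5, Paragraph 6, and Paragraph 7 remain in effect.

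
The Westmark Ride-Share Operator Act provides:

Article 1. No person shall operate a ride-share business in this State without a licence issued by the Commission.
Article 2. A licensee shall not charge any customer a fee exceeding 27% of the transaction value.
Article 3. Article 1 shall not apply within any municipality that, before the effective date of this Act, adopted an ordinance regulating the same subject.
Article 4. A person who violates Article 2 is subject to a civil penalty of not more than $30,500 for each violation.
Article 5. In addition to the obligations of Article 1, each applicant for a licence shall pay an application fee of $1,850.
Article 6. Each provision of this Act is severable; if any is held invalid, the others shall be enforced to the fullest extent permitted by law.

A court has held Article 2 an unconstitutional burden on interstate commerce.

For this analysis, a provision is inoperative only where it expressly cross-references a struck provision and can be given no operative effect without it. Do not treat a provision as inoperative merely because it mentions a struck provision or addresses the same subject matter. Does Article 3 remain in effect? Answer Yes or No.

Yes

Article 2 is struck. Article 4 has no operative effect of its own apart from Article 2 and is therefore inoperative. Under the severability clause in Article 6, the remaining provisions continue in force. That leaves Article 1, Article 3, Article 5, and Article 6 in effect. Article 3 is among the surviving provisions, so the answer is yes.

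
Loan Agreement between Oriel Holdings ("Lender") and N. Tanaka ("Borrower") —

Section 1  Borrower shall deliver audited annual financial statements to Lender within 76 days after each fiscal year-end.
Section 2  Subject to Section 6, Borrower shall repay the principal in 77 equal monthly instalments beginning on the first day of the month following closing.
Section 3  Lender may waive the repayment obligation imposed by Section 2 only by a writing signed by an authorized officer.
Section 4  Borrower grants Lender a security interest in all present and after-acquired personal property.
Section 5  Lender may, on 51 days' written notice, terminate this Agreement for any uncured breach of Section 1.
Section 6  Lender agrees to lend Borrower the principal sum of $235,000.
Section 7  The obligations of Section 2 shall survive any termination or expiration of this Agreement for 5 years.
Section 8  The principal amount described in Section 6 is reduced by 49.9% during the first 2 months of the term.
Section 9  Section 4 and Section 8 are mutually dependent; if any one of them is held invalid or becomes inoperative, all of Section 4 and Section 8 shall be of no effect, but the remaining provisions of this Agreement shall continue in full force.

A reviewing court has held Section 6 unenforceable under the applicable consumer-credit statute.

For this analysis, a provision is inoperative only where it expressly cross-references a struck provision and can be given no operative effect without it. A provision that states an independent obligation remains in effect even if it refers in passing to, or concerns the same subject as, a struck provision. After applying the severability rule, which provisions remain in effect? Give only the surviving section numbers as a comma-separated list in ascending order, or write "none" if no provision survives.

Section 6 is struck. Section 8 operates only by reference to Section 6, so it falls with Section 6. Section 2 mentions Section 6 but its own obligation stands independently of Section 6, so Section 2 is not affected. Section 9 declares Section 4 and Section 8 mutually dependent; since one of them has fallen, all of them are of no effect. That brings down Section 4 as well. The remainder continues in force under Section 9. The provisions still in force are Section 1, Section 2, Section 3, Section 5, Section 7, and Section 9.

1, 2, 3, 5, 7, 9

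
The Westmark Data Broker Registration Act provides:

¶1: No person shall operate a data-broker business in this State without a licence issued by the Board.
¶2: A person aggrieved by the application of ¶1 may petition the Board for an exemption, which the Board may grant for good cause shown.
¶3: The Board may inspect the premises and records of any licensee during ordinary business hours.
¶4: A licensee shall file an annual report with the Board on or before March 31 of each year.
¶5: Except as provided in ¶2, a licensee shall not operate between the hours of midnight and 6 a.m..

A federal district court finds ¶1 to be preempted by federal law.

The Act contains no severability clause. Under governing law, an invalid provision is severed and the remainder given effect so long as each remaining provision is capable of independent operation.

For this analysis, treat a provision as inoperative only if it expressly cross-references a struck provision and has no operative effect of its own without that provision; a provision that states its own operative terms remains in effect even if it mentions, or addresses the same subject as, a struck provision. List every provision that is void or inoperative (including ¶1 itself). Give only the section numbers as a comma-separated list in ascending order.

1, 2

¶1 is struck. ¶2 has no operative effect of its own apart from ¶1 and is therefore inoperative. Although ¶5 refers to ¶2, its operative terms do not depend on ¶2, so it remains in effect. Under the stated default rule, only provisions that cannot operate independently fall away; the rest are enforced. That leaves ¶3, ¶4, and ¶5 in effect.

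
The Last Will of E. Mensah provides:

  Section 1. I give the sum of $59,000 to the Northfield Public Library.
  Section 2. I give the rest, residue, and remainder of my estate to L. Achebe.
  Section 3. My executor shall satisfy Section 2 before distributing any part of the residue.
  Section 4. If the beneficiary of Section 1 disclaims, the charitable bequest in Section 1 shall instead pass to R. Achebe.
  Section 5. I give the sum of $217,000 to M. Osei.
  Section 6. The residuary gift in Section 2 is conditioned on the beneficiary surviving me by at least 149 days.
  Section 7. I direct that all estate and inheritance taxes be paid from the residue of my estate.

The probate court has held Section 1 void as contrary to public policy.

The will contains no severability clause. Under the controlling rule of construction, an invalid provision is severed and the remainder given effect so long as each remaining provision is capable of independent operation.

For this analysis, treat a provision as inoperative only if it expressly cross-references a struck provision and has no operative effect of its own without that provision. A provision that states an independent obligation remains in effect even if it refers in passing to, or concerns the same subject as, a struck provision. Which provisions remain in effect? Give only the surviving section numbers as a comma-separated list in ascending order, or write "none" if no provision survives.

Section 1 is struck. Section 4 operates only by reference to Section 1, so it falls with Section 1. Under the stated default rule, only provisions that cannot operate independently fall away; the rest are enforced. The provisions still in force are Section 2, Section 3, Section 5, Section 6, and Section 7.

2, 3, 5, 6, 7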